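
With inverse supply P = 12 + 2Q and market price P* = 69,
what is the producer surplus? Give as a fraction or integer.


Minimum supply price (at Q=0): P_min = 12
Quantity supplied at P* = 69:
Q* = (69 - 12)/2 = 57/2
PS = (1/2) * Q* * (P* - P_min)
PS = (1/2) * 57/2 * (69 - 12)
PS = (1/2) * 57/2 * 57 = 3249/4

3249/4


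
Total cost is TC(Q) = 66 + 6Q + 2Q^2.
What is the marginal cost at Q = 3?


MC = dTC/dQ = 6 + 2*2*Q
At Q = 3:
MC = 6 + 4*3
MC = 6 + 12 = 18

18


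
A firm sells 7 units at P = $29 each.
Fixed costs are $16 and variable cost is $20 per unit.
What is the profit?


Total Revenue = P * Q = 29 * 7 = $203
Total Cost = FC + VC*Q = 16 + 20*7 = $156
Profit = TR - TC = 203 - 156 = $47

$47


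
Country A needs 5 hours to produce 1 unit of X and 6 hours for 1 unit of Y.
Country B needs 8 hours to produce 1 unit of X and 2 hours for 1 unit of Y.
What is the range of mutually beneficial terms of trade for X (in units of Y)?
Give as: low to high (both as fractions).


Opportunity cost of X for Country A = hours_X / hours_Y = 5/6 = 5/6 units of Y
Opportunity cost of X for Country B = hours_X / hours_Y = 8/2 = 4 units of Y
Terms of trade must be between the two opportunity costs.
Range: 5/6 to 4

5/6 to 4


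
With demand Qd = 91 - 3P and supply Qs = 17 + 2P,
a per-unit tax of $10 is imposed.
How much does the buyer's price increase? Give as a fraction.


With a per-unit tax, the buyer's price increase depends on relative slopes.
Supply slope: d = 2, Demand slope: b = 3
Buyer's price increase = d * tax / (b + d)
= 2 * 10 / (3 + 2)
= 20 / 5 = 4

4


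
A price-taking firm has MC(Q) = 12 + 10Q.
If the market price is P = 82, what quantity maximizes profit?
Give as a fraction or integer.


In perfect competition, profit is maximized where P = MC.
82 = 12 + 10Q
70 = 10Q
Q* = 70/10 = 7

7


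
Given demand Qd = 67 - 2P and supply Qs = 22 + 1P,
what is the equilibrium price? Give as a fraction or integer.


At equilibrium, Qd = Qs.
67 - 2P = 22 + 1P
67 - 22 = 2P + 1P
45 = 3P
P* = 45/3 = 15

15


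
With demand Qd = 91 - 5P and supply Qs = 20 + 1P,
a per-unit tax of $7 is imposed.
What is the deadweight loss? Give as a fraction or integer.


Pre-tax equilibrium quantity: Q* = 191/6
Post-tax equilibrium quantity: Q_tax = 26
Reduction in quantity: Q* - Q_tax = 35/6
DWL = (1/2) * tax * (Q* - Q_tax)
DWL = (1/2) * 7 * 35/6 = 245/12

245/12


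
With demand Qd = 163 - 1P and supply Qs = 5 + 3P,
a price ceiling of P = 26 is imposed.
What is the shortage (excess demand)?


At P = 26:
Qd = 163 - 1*26 = 137
Qs = 5 + 3*26 = 83
Shortage = Qd - Qs = 137 - 83 = 54

54


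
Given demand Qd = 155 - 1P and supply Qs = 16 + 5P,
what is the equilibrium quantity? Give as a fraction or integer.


First find equilibrium price:
155 - 1P = 16 + 5P
P* = 139/6 = 139/6
Then substitute into demand:
Q* = 155 - 1 * 139/6 = 791/6

791/6


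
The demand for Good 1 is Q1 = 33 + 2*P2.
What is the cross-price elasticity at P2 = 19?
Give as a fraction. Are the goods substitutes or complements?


dQ1/dP2 = 2
At P2 = 19: Q1 = 33 + 2*19 = 71
Exy = (dQ1/dP2)(P2/Q1) = 2 * 19 / 71 = 38/71
Since Exy > 0, the goods are substitutes.

38/71 (substitutes)


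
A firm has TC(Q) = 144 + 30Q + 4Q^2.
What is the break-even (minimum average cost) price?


AC(Q) = 144/Q + 30 + 4Q
To minimize: dAC/dQ = -144/Q^2 + 4 = 0
Q^2 = 144/4 = 36
Q* = 6
Min AC = 144/6 + 30 + 4*6
Min AC = 24 + 30 + 24 = 78

78


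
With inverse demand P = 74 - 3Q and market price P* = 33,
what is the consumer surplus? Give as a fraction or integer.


Maximum willingness to pay (at Q=0): P_max = 74
Quantity demanded at P* = 33:
Q* = (74 - 33)/3 = 41/3
CS = (1/2) * Q* * (P_max - P*)
CS = (1/2) * 41/3 * (74 - 33)
CS = (1/2) * 41/3 * 41 = 1681/6

1681/6


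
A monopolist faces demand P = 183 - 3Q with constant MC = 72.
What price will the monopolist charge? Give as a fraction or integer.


MR = 183 - 6Q
Set MR = MC: 183 - 6Q = 72
Q* = 37/2
Substitute into demand:
P* = 183 - 3*37/2 = 255/2

255/2


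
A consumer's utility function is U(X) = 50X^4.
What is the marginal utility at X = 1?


MU = dU/dX = 50*4*X^(4-1)
MU = 200*X^3
At X = 1:
MU = 200 * 1^3
MU = 200 * 1 = 200

200


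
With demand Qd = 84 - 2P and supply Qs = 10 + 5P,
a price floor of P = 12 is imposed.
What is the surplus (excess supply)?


At P = 12:
Qd = 84 - 2*12 = 60
Qs = 10 + 5*12 = 70
Surplus = Qs - Qd = 70 - 60 = 10

10


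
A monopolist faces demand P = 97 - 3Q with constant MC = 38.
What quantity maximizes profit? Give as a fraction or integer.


TR = P*Q = (97 - 3Q)Q = 97Q - 3Q^2
MR = dTR/dQ = 97 - 6Q
Set MR = MC:
97 - 6Q = 38
59 = 6Q
Q* = 59/6 = 59/6

59/6


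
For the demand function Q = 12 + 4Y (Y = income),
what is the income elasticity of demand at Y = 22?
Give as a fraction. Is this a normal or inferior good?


dQ/dY = 4
At Y = 22: Q = 12 + 4*22 = 100
Ey = (dQ/dY)(Y/Q) = 4 * 22 / 100 = 22/25
Since Ey > 0, this is a normal good.

22/25 (normal good)


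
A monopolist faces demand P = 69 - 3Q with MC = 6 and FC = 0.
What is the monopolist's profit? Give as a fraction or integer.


MR = MC: 69 - 6Q = 6
Q* = 21/2
P* = 69 - 3*21/2 = 75/2
Profit = (P* - MC)*Q* - FC
= (75/2 - 6)*21/2 - 0
= 63/2*21/2 - 0
= 1323/4 - 0 = 1323/4

1323/4


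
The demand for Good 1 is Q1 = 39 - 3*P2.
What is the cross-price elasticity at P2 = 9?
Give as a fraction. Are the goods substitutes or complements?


dQ1/dP2 = -3
At P2 = 9: Q1 = 39 - 3*9 = 12
Exy = (dQ1/dP2)(P2/Q1) = -3 * 9 / 12 = -9/4
Since Exy < 0, the goods are complements.

-9/4 (complements)


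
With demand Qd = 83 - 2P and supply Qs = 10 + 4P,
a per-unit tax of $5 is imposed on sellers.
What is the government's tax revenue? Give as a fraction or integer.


With tax on sellers, new supply: Qs' = 10 + 4(P - 5)
= 4P - 10
New equilibrium quantity:
Q_new = 52
Tax revenue = tax * Q_new = 5 * 52 = 260

260


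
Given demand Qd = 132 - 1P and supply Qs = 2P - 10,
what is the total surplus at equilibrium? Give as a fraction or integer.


Find equilibrium: 132 - 1P = 2P - 10
132 + 10 = 3P
P* = 142/3 = 142/3
Q* = 2*142/3 - 10 = 254/3
Inverse demand: P = 132 - Q/1, so P_max = 132
Inverse supply: P = 5 + Q/2, so P_min = 5
CS = (1/2) * 254/3 * (132 - 142/3) = 32258/9
PS = (1/2) * 254/3 * (142/3 - 5) = 16129/9
TS = CS + PS = 32258/9 + 16129/9 = 16129/3

16129/3


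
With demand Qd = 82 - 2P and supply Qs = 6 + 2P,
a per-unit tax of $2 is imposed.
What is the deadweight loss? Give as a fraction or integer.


Pre-tax equilibrium quantity: Q* = 44
Post-tax equilibrium quantity: Q_tax = 42
Reduction in quantity: Q* - Q_tax = 2
DWL = (1/2) * tax * (Q* - Q_tax)
DWL = (1/2) * 2 * 2 = 2

2


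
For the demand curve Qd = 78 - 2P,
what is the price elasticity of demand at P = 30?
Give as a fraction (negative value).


dQ/dP = -2
At P = 30: Q = 78 - 2*30 = 18
E = (dQ/dP)(P/Q) = (-2)(30/18) = -10/3

-10/3


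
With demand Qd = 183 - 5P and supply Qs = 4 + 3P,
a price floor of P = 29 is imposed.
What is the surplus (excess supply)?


At P = 29:
Qd = 183 - 5*29 = 38
Qs = 4 + 3*29 = 91
Surplus = Qs - Qd = 91 - 38 = 53

53


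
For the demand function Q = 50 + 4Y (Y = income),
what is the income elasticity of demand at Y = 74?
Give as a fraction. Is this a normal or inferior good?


dQ/dY = 4
At Y = 74: Q = 50 + 4*74 = 346
Ey = (dQ/dY)(Y/Q) = 4 * 74 / 346 = 148/173
Since Ey > 0, this is a normal good.

148/173 (normal good)


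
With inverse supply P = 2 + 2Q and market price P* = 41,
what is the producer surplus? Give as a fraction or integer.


Minimum supply price (at Q=0): P_min = 2
Quantity supplied at P* = 41:
Q* = (41 - 2)/2 = 39/2
PS = (1/2) * Q* * (P* - P_min)
PS = (1/2) * 39/2 * (41 - 2)
PS = (1/2) * 39/2 * 39 = 1521/4

1521/4


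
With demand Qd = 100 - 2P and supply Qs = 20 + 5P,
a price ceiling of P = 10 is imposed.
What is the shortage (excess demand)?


At P = 10:
Qd = 100 - 2*10 = 80
Qs = 20 + 5*10 = 70
Shortage = Qd - Qs = 80 - 70 = 10

10


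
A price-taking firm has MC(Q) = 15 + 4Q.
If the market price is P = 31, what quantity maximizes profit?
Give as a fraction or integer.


In perfect competition, profit is maximized where P = MC.
31 = 15 + 4Q
16 = 4Q
Q* = 16/4 = 4

4


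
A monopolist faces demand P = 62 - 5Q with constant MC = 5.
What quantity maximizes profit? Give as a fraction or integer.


TR = P*Q = (62 - 5Q)Q = 62Q - 5Q^2
MR = dTR/dQ = 62 - 10Q
Set MR = MC:
62 - 10Q = 5
57 = 10Q
Q* = 57/10 = 57/10

57/10


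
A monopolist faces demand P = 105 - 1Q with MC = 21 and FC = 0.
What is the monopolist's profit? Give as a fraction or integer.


MR = MC: 105 - 2Q = 21
Q* = 42
P* = 105 - 1*42 = 63
Profit = (P* - MC)*Q* - FC
= (63 - 21)*42 - 0
= 42*42 - 0
= 1764 - 0 = 1764

1764


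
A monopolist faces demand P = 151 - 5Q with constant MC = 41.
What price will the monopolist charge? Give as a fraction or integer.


MR = 151 - 10Q
Set MR = MC: 151 - 10Q = 41
Q* = 11
Substitute into demand:
P* = 151 - 5*11 = 96

96


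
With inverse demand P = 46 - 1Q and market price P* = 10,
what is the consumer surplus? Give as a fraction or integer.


Maximum willingness to pay (at Q=0): P_max = 46
Quantity demanded at P* = 10:
Q* = (46 - 10)/1 = 36
CS = (1/2) * Q* * (P_max - P*)
CS = (1/2) * 36 * (46 - 10)
CS = (1/2) * 36 * 36 = 648

648


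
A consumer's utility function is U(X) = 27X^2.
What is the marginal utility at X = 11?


MU = dU/dX = 27*2*X^(2-1)
MU = 54*X^1
At X = 11:
MU = 54 * 11^1
MU = 54 * 11 = 594

594


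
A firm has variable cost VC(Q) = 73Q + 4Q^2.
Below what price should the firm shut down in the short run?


AVC(Q) = VC(Q)/Q = 73 + 4Q
AVC is increasing in Q, so minimum AVC is at Q -> 0+.
Min AVC = 73
The firm should shut down if P < 73.

73


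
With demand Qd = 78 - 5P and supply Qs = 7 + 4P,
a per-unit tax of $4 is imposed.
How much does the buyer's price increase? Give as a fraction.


With a per-unit tax, the buyer's price increase depends on relative slopes.
Supply slope: d = 4, Demand slope: b = 5
Buyer's price increase = d * tax / (b + d)
= 4 * 4 / (5 + 4)
= 16 / 9 = 16/9

16/9


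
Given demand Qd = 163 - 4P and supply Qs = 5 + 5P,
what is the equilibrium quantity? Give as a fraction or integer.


First find equilibrium price:
163 - 4P = 5 + 5P
P* = 158/9 = 158/9
Then substitute into demand:
Q* = 163 - 4 * 158/9 = 835/9

835/9


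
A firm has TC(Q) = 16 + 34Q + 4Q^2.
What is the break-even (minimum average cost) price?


AC(Q) = 16/Q + 34 + 4Q
To minimize: dAC/dQ = -16/Q^2 + 4 = 0
Q^2 = 16/4 = 4
Q* = 2
Min AC = 16/2 + 34 + 4*2
Min AC = 8 + 34 + 8 = 50

50


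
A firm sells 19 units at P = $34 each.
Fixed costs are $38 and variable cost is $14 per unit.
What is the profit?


Total Revenue = P * Q = 34 * 19 = $646
Total Cost = FC + VC*Q = 38 + 14*19 = $304
Profit = TR - TC = 646 - 304 = $342

$342


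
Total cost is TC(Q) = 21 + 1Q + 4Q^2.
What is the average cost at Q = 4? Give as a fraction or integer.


TC(4) = 21 + 1*4 + 4*4^2
TC(4) = 21 + 4 + 64 = 89
AC = TC/Q = 89/4 = 89/4

89/4


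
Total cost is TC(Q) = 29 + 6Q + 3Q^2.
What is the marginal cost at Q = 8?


MC = dTC/dQ = 6 + 2*3*Q
At Q = 8:
MC = 6 + 6*8
MC = 6 + 48 = 54

54


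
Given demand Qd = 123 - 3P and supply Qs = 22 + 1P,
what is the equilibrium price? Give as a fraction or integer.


At equilibrium, Qd = Qs.
123 - 3P = 22 + 1P
123 - 22 = 3P + 1P
101 = 4P
P* = 101/4 = 101/4

101/4


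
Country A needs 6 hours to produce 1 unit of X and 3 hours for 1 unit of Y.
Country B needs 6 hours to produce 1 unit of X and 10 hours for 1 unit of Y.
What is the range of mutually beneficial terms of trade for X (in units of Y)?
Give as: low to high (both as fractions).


Opportunity cost of X for Country A = hours_X / hours_Y = 6/3 = 2 units of Y
Opportunity cost of X for Country B = hours_X / hours_Y = 6/10 = 3/5 units of Y
Terms of trade must be between the two opportunity costs.
Range: 3/5 to 2

3/5 to 2


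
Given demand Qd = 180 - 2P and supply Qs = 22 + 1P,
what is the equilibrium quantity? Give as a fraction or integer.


First find equilibrium price:
180 - 2P = 22 + 1P
P* = 158/3 = 158/3
Then substitute into demand:
Q* = 180 - 2 * 158/3 = 224/3

224/3


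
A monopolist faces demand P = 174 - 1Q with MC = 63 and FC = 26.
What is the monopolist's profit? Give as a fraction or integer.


MR = MC: 174 - 2Q = 63
Q* = 111/2
P* = 174 - 1*111/2 = 237/2
Profit = (P* - MC)*Q* - FC
= (237/2 - 63)*111/2 - 26
= 111/2*111/2 - 26
= 12321/4 - 26 = 12217/4

12217/4


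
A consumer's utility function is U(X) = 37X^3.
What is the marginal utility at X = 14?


MU = dU/dX = 37*3*X^(3-1)
MU = 111*X^2
At X = 14:
MU = 111 * 14^2
MU = 111 * 196 = 21756

21756


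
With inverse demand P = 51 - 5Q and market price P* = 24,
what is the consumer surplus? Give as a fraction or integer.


Maximum willingness to pay (at Q=0): P_max = 51
Quantity demanded at P* = 24:
Q* = (51 - 24)/5 = 27/5
CS = (1/2) * Q* * (P_max - P*)
CS = (1/2) * 27/5 * (51 - 24)
CS = (1/2) * 27/5 * 27 = 729/10

729/10


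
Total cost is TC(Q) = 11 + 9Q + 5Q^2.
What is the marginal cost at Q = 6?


MC = dTC/dQ = 9 + 2*5*Q
At Q = 6:
MC = 9 + 10*6
MC = 9 + 60 = 69

69


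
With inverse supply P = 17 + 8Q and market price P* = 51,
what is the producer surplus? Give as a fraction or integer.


Minimum supply price (at Q=0): P_min = 17
Quantity supplied at P* = 51:
Q* = (51 - 17)/8 = 17/4
PS = (1/2) * Q* * (P* - P_min)
PS = (1/2) * 17/4 * (51 - 17)
PS = (1/2) * 17/4 * 34 = 289/4

289/4


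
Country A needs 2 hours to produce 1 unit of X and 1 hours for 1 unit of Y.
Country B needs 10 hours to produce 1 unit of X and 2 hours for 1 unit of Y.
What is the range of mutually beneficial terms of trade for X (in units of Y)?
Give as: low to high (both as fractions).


Opportunity cost of X for Country A = hours_X / hours_Y = 2/1 = 2 units of Y
Opportunity cost of X for Country B = hours_X / hours_Y = 10/2 = 5 units of Y
Terms of trade must be between the two opportunity costs.
Range: 2 to 5

2 to 5


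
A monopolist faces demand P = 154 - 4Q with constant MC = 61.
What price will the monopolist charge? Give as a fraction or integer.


MR = 154 - 8Q
Set MR = MC: 154 - 8Q = 61
Q* = 93/8
Substitute into demand:
P* = 154 - 4*93/8 = 215/2

215/2


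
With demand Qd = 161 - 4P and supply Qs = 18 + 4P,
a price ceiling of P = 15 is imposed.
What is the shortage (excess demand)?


At P = 15:
Qd = 161 - 4*15 = 101
Qs = 18 + 4*15 = 78
Shortage = Qd - Qs = 101 - 78 = 23

23


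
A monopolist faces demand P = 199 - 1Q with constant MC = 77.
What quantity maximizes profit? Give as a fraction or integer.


TR = P*Q = (199 - 1Q)Q = 199Q - 1Q^2
MR = dTR/dQ = 199 - 2Q
Set MR = MC:
199 - 2Q = 77
122 = 2Q
Q* = 122/2 = 61

61


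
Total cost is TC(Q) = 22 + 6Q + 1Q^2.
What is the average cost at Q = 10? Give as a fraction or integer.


TC(10) = 22 + 6*10 + 1*10^2
TC(10) = 22 + 60 + 100 = 182
AC = TC/Q = 182/10 = 91/5

91/5


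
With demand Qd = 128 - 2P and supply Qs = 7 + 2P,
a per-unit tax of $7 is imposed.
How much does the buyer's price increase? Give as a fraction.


With a per-unit tax, the buyer's price increase depends on relative slopes.
Supply slope: d = 2, Demand slope: b = 2
Buyer's price increase = d * tax / (b + d)
= 2 * 7 / (2 + 2)
= 14 / 4 = 7/2

7/2


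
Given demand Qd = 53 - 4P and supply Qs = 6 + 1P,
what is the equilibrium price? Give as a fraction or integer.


At equilibrium, Qd = Qs.
53 - 4P = 6 + 1P
53 - 6 = 4P + 1P
47 = 5P
P* = 47/5 = 47/5

47/5


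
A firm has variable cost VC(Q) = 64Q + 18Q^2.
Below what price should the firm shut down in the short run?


AVC(Q) = VC(Q)/Q = 64 + 18Q
AVC is increasing in Q, so minimum AVC is at Q -> 0+.
Min AVC = 64
The firm should shut down if P < 64.

64


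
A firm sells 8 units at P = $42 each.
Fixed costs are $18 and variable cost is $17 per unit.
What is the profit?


Total Revenue = P * Q = 42 * 8 = $336
Total Cost = FC + VC*Q = 18 + 17*8 = $154
Profit = TR - TC = 336 - 154 = $182

$182


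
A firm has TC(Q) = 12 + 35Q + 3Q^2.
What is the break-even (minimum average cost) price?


AC(Q) = 12/Q + 35 + 3Q
To minimize: dAC/dQ = -12/Q^2 + 3 = 0
Q^2 = 12/3 = 4
Q* = 2
Min AC = 12/2 + 35 + 3*2
Min AC = 6 + 35 + 6 = 47

47


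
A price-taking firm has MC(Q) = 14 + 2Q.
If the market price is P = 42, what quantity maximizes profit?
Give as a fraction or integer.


In perfect competition, profit is maximized where P = MC.
42 = 14 + 2Q
28 = 2Q
Q* = 28/2 = 14

14


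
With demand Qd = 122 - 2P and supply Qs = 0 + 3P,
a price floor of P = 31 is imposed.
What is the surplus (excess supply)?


At P = 31:
Qd = 122 - 2*31 = 60
Qs = 0 + 3*31 = 93
Surplus = Qs - Qd = 93 - 60 = 33

33


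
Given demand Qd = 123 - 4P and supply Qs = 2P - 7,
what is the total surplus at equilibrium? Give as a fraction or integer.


Find equilibrium: 123 - 4P = 2P - 7
123 + 7 = 6P
P* = 130/6 = 65/3
Q* = 2*65/3 - 7 = 109/3
Inverse demand: P = 123/4 - Q/4, so P_max = 123/4
Inverse supply: P = 7/2 + Q/2, so P_min = 7/2
CS = (1/2) * 109/3 * (123/4 - 65/3) = 11881/72
PS = (1/2) * 109/3 * (65/3 - 7/2) = 11881/36
TS = CS + PS = 11881/72 + 11881/36 = 11881/24

11881/24


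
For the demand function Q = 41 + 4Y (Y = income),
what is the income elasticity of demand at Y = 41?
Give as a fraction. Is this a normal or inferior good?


dQ/dY = 4
At Y = 41: Q = 41 + 4*41 = 205
Ey = (dQ/dY)(Y/Q) = 4 * 41 / 205 = 4/5
Since Ey > 0, this is a normal good.

4/5 (normal good)


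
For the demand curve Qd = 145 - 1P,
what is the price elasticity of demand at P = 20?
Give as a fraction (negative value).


dQ/dP = -1
At P = 20: Q = 145 - 1*20 = 125
E = (dQ/dP)(P/Q) = (-1)(20/125) = -4/25

-4/25


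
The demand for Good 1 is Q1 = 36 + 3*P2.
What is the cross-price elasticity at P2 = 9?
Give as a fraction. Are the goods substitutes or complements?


dQ1/dP2 = 3
At P2 = 9: Q1 = 36 + 3*9 = 63
Exy = (dQ1/dP2)(P2/Q1) = 3 * 9 / 63 = 3/7
Since Exy > 0, the goods are substitutes.

3/7 (substitutes)


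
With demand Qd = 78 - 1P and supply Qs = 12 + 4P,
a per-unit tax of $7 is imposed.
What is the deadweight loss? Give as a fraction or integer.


Pre-tax equilibrium quantity: Q* = 324/5
Post-tax equilibrium quantity: Q_tax = 296/5
Reduction in quantity: Q* - Q_tax = 28/5
DWL = (1/2) * tax * (Q* - Q_tax)
DWL = (1/2) * 7 * 28/5 = 98/5

98/5


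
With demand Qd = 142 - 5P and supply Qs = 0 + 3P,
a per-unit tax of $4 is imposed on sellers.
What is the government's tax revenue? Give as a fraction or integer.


With tax on sellers, new supply: Qs' = 0 + 3(P - 4)
= 3P - 12
New equilibrium quantity:
Q_new = 183/4
Tax revenue = tax * Q_new = 4 * 183/4 = 183

183


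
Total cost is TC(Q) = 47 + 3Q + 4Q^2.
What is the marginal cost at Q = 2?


MC = dTC/dQ = 3 + 2*4*Q
At Q = 2:
MC = 3 + 8*2
MC = 3 + 16 = 19

19


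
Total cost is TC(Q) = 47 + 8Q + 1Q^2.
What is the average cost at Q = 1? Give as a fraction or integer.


TC(1) = 47 + 8*1 + 1*1^2
TC(1) = 47 + 8 + 1 = 56
AC = TC/Q = 56/1 = 56

56


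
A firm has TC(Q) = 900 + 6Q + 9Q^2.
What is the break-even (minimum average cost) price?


AC(Q) = 900/Q + 6 + 9Q
To minimize: dAC/dQ = -900/Q^2 + 9 = 0
Q^2 = 900/9 = 100
Q* = 10
Min AC = 900/10 + 6 + 9*10
Min AC = 90 + 6 + 90 = 186

186


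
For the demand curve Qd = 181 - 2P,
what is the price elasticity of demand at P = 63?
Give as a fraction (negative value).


dQ/dP = -2
At P = 63: Q = 181 - 2*63 = 55
E = (dQ/dP)(P/Q) = (-2)(63/55) = -126/55

-126/55


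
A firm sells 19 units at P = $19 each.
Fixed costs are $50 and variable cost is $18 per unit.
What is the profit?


Total Revenue = P * Q = 19 * 19 = $361
Total Cost = FC + VC*Q = 50 + 18*19 = $392
Profit = TR - TC = 361 - 392 = $-31

$-31


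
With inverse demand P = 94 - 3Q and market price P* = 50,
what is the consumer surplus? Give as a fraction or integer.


Maximum willingness to pay (at Q=0): P_max = 94
Quantity demanded at P* = 50:
Q* = (94 - 50)/3 = 44/3
CS = (1/2) * Q* * (P_max - P*)
CS = (1/2) * 44/3 * (94 - 50)
CS = (1/2) * 44/3 * 44 = 968/3

968/3


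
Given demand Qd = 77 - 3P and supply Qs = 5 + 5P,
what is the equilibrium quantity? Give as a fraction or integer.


First find equilibrium price:
77 - 3P = 5 + 5P
P* = 72/8 = 9
Then substitute into demand:
Q* = 77 - 3 * 9 = 50

50


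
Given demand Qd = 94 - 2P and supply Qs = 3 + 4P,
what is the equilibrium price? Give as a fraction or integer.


At equilibrium, Qd = Qs.
94 - 2P = 3 + 4P
94 - 3 = 2P + 4P
91 = 6P
P* = 91/6 = 91/6

91/6


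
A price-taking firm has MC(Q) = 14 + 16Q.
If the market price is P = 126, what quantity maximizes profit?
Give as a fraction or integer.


In perfect competition, profit is maximized where P = MC.
126 = 14 + 16Q
112 = 16Q
Q* = 112/16 = 7

7


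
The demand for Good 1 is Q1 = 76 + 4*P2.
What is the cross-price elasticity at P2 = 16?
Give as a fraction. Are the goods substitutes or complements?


dQ1/dP2 = 4
At P2 = 16: Q1 = 76 + 4*16 = 140
Exy = (dQ1/dP2)(P2/Q1) = 4 * 16 / 140 = 16/35
Since Exy > 0, the goods are substitutes.

16/35 (substitutes)


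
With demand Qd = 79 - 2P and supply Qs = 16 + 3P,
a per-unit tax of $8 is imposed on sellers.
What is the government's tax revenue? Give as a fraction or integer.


With tax on sellers, new supply: Qs' = 16 + 3(P - 8)
= 3P - 8
New equilibrium quantity:
Q_new = 221/5
Tax revenue = tax * Q_new = 8 * 221/5 = 1768/5

1768/5


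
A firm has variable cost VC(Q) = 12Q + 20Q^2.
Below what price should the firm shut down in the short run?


AVC(Q) = VC(Q)/Q = 12 + 20Q
AVC is increasing in Q, so minimum AVC is at Q -> 0+.
Min AVC = 12
The firm should shut down if P < 12.

12


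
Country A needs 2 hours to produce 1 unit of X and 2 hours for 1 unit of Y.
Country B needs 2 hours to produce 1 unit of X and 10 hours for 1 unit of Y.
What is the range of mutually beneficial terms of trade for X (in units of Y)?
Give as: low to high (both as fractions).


Opportunity cost of X for Country A = hours_X / hours_Y = 2/2 = 1 units of Y
Opportunity cost of X for Country B = hours_X / hours_Y = 2/10 = 1/5 units of Y
Terms of trade must be between the two opportunity costs.
Range: 1/5 to 1

1/5 to 1


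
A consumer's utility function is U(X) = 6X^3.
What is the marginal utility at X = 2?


MU = dU/dX = 6*3*X^(3-1)
MU = 18*X^2
At X = 2:
MU = 18 * 2^2
MU = 18 * 4 = 72

72


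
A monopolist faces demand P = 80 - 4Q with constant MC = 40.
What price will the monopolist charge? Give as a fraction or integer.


MR = 80 - 8Q
Set MR = MC: 80 - 8Q = 40
Q* = 5
Substitute into demand:
P* = 80 - 4*5 = 60

60


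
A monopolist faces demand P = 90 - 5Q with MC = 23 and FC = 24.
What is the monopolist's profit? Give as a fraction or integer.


MR = MC: 90 - 10Q = 23
Q* = 67/10
P* = 90 - 5*67/10 = 113/2
Profit = (P* - MC)*Q* - FC
= (113/2 - 23)*67/10 - 24
= 67/2*67/10 - 24
= 4489/20 - 24 = 4009/20

4009/20


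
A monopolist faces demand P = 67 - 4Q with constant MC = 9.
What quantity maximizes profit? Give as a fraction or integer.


TR = P*Q = (67 - 4Q)Q = 67Q - 4Q^2
MR = dTR/dQ = 67 - 8Q
Set MR = MC:
67 - 8Q = 9
58 = 8Q
Q* = 58/8 = 29/4

29/4


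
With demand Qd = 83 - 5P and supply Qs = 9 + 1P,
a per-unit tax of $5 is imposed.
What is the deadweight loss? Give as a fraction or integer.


Pre-tax equilibrium quantity: Q* = 64/3
Post-tax equilibrium quantity: Q_tax = 103/6
Reduction in quantity: Q* - Q_tax = 25/6
DWL = (1/2) * tax * (Q* - Q_tax)
DWL = (1/2) * 5 * 25/6 = 125/12

125/12


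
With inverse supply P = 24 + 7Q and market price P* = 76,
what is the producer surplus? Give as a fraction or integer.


Minimum supply price (at Q=0): P_min = 24
Quantity supplied at P* = 76:
Q* = (76 - 24)/7 = 52/7
PS = (1/2) * Q* * (P* - P_min)
PS = (1/2) * 52/7 * (76 - 24)
PS = (1/2) * 52/7 * 52 = 1352/7

1352/7


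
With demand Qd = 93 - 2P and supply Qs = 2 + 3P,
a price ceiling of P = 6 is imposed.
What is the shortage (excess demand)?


At P = 6:
Qd = 93 - 2*6 = 81
Qs = 2 + 3*6 = 20
Shortage = Qd - Qs = 81 - 20 = 61

61


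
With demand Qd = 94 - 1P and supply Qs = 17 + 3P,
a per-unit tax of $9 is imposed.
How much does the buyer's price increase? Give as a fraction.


With a per-unit tax, the buyer's price increase depends on relative slopes.
Supply slope: d = 3, Demand slope: b = 1
Buyer's price increase = d * tax / (b + d)
= 3 * 9 / (1 + 3)
= 27 / 4 = 27/4

27/4


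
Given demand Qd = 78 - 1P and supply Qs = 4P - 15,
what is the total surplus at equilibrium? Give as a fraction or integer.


Find equilibrium: 78 - 1P = 4P - 15
78 + 15 = 5P
P* = 93/5 = 93/5
Q* = 4*93/5 - 15 = 297/5
Inverse demand: P = 78 - Q/1, so P_max = 78
Inverse supply: P = 15/4 + Q/4, so P_min = 15/4
CS = (1/2) * 297/5 * (78 - 93/5) = 88209/50
PS = (1/2) * 297/5 * (93/5 - 15/4) = 88209/200
TS = CS + PS = 88209/50 + 88209/200 = 88209/40

88209/40


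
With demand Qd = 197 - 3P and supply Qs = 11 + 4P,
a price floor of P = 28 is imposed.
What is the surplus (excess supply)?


At P = 28:
Qd = 197 - 3*28 = 113
Qs = 11 + 4*28 = 123
Surplus = Qs - Qd = 123 - 113 = 10

10


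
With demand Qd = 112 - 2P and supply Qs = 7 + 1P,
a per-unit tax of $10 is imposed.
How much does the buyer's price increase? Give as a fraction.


With a per-unit tax, the buyer's price increase depends on relative slopes.
Supply slope: d = 1, Demand slope: b = 2
Buyer's price increase = d * tax / (b + d)
= 1 * 10 / (2 + 1)
= 10 / 3 = 10/3

10/3


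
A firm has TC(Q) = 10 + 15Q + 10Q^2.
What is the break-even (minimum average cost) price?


AC(Q) = 10/Q + 15 + 10Q
To minimize: dAC/dQ = -10/Q^2 + 10 = 0
Q^2 = 10/10 = 1
Q* = 1
Min AC = 10/1 + 15 + 10*1
Min AC = 10 + 15 + 10 = 35

35


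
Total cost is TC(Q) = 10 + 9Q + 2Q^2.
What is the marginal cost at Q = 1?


MC = dTC/dQ = 9 + 2*2*Q
At Q = 1:
MC = 9 + 4*1
MC = 9 + 4 = 13

13


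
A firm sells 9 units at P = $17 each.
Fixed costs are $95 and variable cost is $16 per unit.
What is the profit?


Total Revenue = P * Q = 17 * 9 = $153
Total Cost = FC + VC*Q = 95 + 16*9 = $239
Profit = TR - TC = 153 - 239 = $-86

$-86


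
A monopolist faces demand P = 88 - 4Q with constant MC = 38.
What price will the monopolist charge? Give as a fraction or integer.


MR = 88 - 8Q
Set MR = MC: 88 - 8Q = 38
Q* = 25/4
Substitute into demand:
P* = 88 - 4*25/4 = 63

63


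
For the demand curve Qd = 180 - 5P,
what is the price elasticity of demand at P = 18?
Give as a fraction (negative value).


dQ/dP = -5
At P = 18: Q = 180 - 5*18 = 90
E = (dQ/dP)(P/Q) = (-5)(18/90) = -1

-1


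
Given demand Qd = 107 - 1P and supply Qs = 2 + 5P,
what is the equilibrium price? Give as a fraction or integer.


At equilibrium, Qd = Qs.
107 - 1P = 2 + 5P
107 - 2 = 1P + 5P
105 = 6P
P* = 105/6 = 35/2

35/2


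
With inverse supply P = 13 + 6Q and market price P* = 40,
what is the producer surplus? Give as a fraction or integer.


Minimum supply price (at Q=0): P_min = 13
Quantity supplied at P* = 40:
Q* = (40 - 13)/6 = 9/2
PS = (1/2) * Q* * (P* - P_min)
PS = (1/2) * 9/2 * (40 - 13)
PS = (1/2) * 9/2 * 27 = 243/4

243/4


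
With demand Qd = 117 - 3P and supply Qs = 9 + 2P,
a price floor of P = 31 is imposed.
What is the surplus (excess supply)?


At P = 31:
Qd = 117 - 3*31 = 24
Qs = 9 + 2*31 = 71
Surplus = Qs - Qd = 71 - 24 = 47

47


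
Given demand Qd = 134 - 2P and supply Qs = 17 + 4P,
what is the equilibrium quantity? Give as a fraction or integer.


First find equilibrium price:
134 - 2P = 17 + 4P
P* = 117/6 = 39/2
Then substitute into demand:
Q* = 134 - 2 * 39/2 = 95

95


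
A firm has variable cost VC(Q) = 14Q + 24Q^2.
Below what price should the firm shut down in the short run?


AVC(Q) = VC(Q)/Q = 14 + 24Q
AVC is increasing in Q, so minimum AVC is at Q -> 0+.
Min AVC = 14
The firm should shut down if P < 14.

14


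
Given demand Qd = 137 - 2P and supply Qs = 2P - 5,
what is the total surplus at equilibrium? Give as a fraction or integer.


Find equilibrium: 137 - 2P = 2P - 5
137 + 5 = 4P
P* = 142/4 = 71/2
Q* = 2*71/2 - 5 = 66
Inverse demand: P = 137/2 - Q/2, so P_max = 137/2
Inverse supply: P = 5/2 + Q/2, so P_min = 5/2
CS = (1/2) * 66 * (137/2 - 71/2) = 1089
PS = (1/2) * 66 * (71/2 - 5/2) = 1089
TS = CS + PS = 1089 + 1089 = 2178

2178


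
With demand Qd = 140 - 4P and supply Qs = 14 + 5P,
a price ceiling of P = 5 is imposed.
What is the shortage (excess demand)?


At P = 5:
Qd = 140 - 4*5 = 120
Qs = 14 + 5*5 = 39
Shortage = Qd - Qs = 120 - 39 = 81

81


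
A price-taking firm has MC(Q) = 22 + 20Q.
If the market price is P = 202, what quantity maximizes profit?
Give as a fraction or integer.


In perfect competition, profit is maximized where P = MC.
202 = 22 + 20Q
180 = 20Q
Q* = 180/20 = 9

9


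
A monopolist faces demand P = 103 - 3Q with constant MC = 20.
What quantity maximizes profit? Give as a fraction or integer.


TR = P*Q = (103 - 3Q)Q = 103Q - 3Q^2
MR = dTR/dQ = 103 - 6Q
Set MR = MC:
103 - 6Q = 20
83 = 6Q
Q* = 83/6 = 83/6

83/6


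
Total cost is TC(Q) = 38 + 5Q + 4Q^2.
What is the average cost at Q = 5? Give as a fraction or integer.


TC(5) = 38 + 5*5 + 4*5^2
TC(5) = 38 + 25 + 100 = 163
AC = TC/Q = 163/5 = 163/5

163/5


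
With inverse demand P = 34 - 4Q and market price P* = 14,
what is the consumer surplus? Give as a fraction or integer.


Maximum willingness to pay (at Q=0): P_max = 34
Quantity demanded at P* = 14:
Q* = (34 - 14)/4 = 5
CS = (1/2) * Q* * (P_max - P*)
CS = (1/2) * 5 * (34 - 14)
CS = (1/2) * 5 * 20 = 50

50


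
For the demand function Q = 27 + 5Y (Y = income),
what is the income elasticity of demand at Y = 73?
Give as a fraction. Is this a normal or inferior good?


dQ/dY = 5
At Y = 73: Q = 27 + 5*73 = 392
Ey = (dQ/dY)(Y/Q) = 5 * 73 / 392 = 365/392
Since Ey > 0, this is a normal good.

365/392 (normal good)


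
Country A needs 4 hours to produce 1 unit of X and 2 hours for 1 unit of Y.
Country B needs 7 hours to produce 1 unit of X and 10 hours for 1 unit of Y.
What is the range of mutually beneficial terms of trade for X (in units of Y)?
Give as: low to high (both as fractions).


Opportunity cost of X for Country A = hours_X / hours_Y = 4/2 = 2 units of Y
Opportunity cost of X for Country B = hours_X / hours_Y = 7/10 = 7/10 units of Y
Terms of trade must be between the two opportunity costs.
Range: 7/10 to 2

7/10 to 2


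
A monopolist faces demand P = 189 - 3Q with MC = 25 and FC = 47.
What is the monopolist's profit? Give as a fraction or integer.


MR = MC: 189 - 6Q = 25
Q* = 82/3
P* = 189 - 3*82/3 = 107
Profit = (P* - MC)*Q* - FC
= (107 - 25)*82/3 - 47
= 82*82/3 - 47
= 6724/3 - 47 = 6583/3

6583/3


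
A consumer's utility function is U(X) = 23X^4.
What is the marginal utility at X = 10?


MU = dU/dX = 23*4*X^(4-1)
MU = 92*X^3
At X = 10:
MU = 92 * 10^3
MU = 92 * 1000 = 92000

92000


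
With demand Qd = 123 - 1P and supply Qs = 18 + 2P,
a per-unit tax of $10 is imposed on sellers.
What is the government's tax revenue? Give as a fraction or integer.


With tax on sellers, new supply: Qs' = 18 + 2(P - 10)
= 2P - 2
New equilibrium quantity:
Q_new = 244/3
Tax revenue = tax * Q_new = 10 * 244/3 = 2440/3

2440/3


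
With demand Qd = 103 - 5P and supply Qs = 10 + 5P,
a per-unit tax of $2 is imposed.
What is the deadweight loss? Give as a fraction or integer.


Pre-tax equilibrium quantity: Q* = 113/2
Post-tax equilibrium quantity: Q_tax = 103/2
Reduction in quantity: Q* - Q_tax = 5
DWL = (1/2) * tax * (Q* - Q_tax)
DWL = (1/2) * 2 * 5 = 5

5


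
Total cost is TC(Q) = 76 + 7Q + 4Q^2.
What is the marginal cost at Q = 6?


MC = dTC/dQ = 7 + 2*4*Q
At Q = 6:
MC = 7 + 8*6
MC = 7 + 48 = 55

55


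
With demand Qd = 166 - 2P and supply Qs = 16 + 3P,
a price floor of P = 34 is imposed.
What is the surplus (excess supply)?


At P = 34:
Qd = 166 - 2*34 = 98
Qs = 16 + 3*34 = 118
Surplus = Qs - Qd = 118 - 98 = 20

20


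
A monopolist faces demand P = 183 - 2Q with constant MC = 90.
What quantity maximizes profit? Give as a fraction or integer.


TR = P*Q = (183 - 2Q)Q = 183Q - 2Q^2
MR = dTR/dQ = 183 - 4Q
Set MR = MC:
183 - 4Q = 90
93 = 4Q
Q* = 93/4 = 93/4

93/4


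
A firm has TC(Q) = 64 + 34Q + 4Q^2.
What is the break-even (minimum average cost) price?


AC(Q) = 64/Q + 34 + 4Q
To minimize: dAC/dQ = -64/Q^2 + 4 = 0
Q^2 = 64/4 = 16
Q* = 4
Min AC = 64/4 + 34 + 4*4
Min AC = 16 + 34 + 16 = 66

66


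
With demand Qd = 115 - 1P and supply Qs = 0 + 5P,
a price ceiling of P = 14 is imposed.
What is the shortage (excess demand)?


At P = 14:
Qd = 115 - 1*14 = 101
Qs = 0 + 5*14 = 70
Shortage = Qd - Qs = 101 - 70 = 31

31


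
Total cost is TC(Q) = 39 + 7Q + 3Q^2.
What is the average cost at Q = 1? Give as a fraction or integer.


TC(1) = 39 + 7*1 + 3*1^2
TC(1) = 39 + 7 + 3 = 49
AC = TC/Q = 49/1 = 49

49


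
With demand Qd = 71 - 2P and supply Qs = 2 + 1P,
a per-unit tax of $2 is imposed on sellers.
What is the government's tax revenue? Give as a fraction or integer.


With tax on sellers, new supply: Qs' = 2 + 1(P - 2)
= 0 + 1P
New equilibrium quantity:
Q_new = 71/3
Tax revenue = tax * Q_new = 2 * 71/3 = 142/3

142/3


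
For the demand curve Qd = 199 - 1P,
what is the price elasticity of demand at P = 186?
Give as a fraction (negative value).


dQ/dP = -1
At P = 186: Q = 199 - 1*186 = 13
E = (dQ/dP)(P/Q) = (-1)(186/13) = -186/13

-186/13


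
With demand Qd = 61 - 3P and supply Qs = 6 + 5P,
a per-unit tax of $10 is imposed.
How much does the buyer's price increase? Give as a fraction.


With a per-unit tax, the buyer's price increase depends on relative slopes.
Supply slope: d = 5, Demand slope: b = 3
Buyer's price increase = d * tax / (b + d)
= 5 * 10 / (3 + 5)
= 50 / 8 = 25/4

25/4


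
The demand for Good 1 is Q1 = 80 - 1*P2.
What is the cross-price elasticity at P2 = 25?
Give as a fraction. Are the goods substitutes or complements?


dQ1/dP2 = -1
At P2 = 25: Q1 = 80 - 1*25 = 55
Exy = (dQ1/dP2)(P2/Q1) = -1 * 25 / 55 = -5/11
Since Exy < 0, the goods are complements.

-5/11 (complements)


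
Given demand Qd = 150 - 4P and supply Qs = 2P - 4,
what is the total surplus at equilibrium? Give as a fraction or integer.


Find equilibrium: 150 - 4P = 2P - 4
150 + 4 = 6P
P* = 154/6 = 77/3
Q* = 2*77/3 - 4 = 142/3
Inverse demand: P = 75/2 - Q/4, so P_max = 75/2
Inverse supply: P = 2 + Q/2, so P_min = 2
CS = (1/2) * 142/3 * (75/2 - 77/3) = 5041/18
PS = (1/2) * 142/3 * (77/3 - 2) = 5041/9
TS = CS + PS = 5041/18 + 5041/9 = 5041/6

5041/6


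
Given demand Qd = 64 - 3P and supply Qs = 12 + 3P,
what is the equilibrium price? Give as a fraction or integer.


At equilibrium, Qd = Qs.
64 - 3P = 12 + 3P
64 - 12 = 3P + 3P
52 = 6P
P* = 52/6 = 26/3

26/3


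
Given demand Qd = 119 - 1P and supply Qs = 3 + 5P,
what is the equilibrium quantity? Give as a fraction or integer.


First find equilibrium price:
119 - 1P = 3 + 5P
P* = 116/6 = 58/3
Then substitute into demand:
Q* = 119 - 1 * 58/3 = 299/3

299/3


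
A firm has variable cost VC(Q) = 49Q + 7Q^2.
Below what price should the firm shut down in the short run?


AVC(Q) = VC(Q)/Q = 49 + 7Q
AVC is increasing in Q, so minimum AVC is at Q -> 0+.
Min AVC = 49
The firm should shut down if P < 49.

49


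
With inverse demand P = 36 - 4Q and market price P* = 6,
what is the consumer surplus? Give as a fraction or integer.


Maximum willingness to pay (at Q=0): P_max = 36
Quantity demanded at P* = 6:
Q* = (36 - 6)/4 = 15/2
CS = (1/2) * Q* * (P_max - P*)
CS = (1/2) * 15/2 * (36 - 6)
CS = (1/2) * 15/2 * 30 = 225/2

225/2


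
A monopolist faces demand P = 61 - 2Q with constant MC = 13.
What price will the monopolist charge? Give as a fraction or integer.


MR = 61 - 4Q
Set MR = MC: 61 - 4Q = 13
Q* = 12
Substitute into demand:
P* = 61 - 2*12 = 37

37


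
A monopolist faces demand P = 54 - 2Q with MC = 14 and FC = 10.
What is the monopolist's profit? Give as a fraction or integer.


MR = MC: 54 - 4Q = 14
Q* = 10
P* = 54 - 2*10 = 34
Profit = (P* - MC)*Q* - FC
= (34 - 14)*10 - 10
= 20*10 - 10
= 200 - 10 = 190

190


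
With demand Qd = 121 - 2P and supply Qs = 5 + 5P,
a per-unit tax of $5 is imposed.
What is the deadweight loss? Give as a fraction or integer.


Pre-tax equilibrium quantity: Q* = 615/7
Post-tax equilibrium quantity: Q_tax = 565/7
Reduction in quantity: Q* - Q_tax = 50/7
DWL = (1/2) * tax * (Q* - Q_tax)
DWL = (1/2) * 5 * 50/7 = 125/7

125/7


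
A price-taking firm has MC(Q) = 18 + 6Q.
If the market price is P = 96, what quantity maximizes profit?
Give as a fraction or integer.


In perfect competition, profit is maximized where P = MC.
96 = 18 + 6Q
78 = 6Q
Q* = 78/6 = 13

13


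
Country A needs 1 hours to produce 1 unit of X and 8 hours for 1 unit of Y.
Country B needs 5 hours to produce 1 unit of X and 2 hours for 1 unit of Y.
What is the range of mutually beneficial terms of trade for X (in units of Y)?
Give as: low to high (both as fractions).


Opportunity cost of X for Country A = hours_X / hours_Y = 1/8 = 1/8 units of Y
Opportunity cost of X for Country B = hours_X / hours_Y = 5/2 = 5/2 units of Y
Terms of trade must be between the two opportunity costs.
Range: 1/8 to 5/2

1/8 to 5/2


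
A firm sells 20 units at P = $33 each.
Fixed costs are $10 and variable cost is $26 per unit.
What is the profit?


Total Revenue = P * Q = 33 * 20 = $660
Total Cost = FC + VC*Q = 10 + 26*20 = $530
Profit = TR - TC = 660 - 530 = $130

$130


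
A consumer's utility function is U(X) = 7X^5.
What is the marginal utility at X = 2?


MU = dU/dX = 7*5*X^(5-1)
MU = 35*X^4
At X = 2:
MU = 35 * 2^4
MU = 35 * 16 = 560

560


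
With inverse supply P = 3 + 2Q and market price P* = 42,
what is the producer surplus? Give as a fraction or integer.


Minimum supply price (at Q=0): P_min = 3
Quantity supplied at P* = 42:
Q* = (42 - 3)/2 = 39/2
PS = (1/2) * Q* * (P* - P_min)
PS = (1/2) * 39/2 * (42 - 3)
PS = (1/2) * 39/2 * 39 = 1521/4

1521/4


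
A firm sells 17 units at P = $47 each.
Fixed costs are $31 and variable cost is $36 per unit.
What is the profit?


Total Revenue = P * Q = 47 * 17 = $799
Total Cost = FC + VC*Q = 31 + 36*17 = $643
Profit = TR - TC = 799 - 643 = $156

$156


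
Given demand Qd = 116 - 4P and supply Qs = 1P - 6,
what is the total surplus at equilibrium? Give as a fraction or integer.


Find equilibrium: 116 - 4P = 1P - 6
116 + 6 = 5P
P* = 122/5 = 122/5
Q* = 1*122/5 - 6 = 92/5
Inverse demand: P = 29 - Q/4, so P_max = 29
Inverse supply: P = 6 + Q/1, so P_min = 6
CS = (1/2) * 92/5 * (29 - 122/5) = 1058/25
PS = (1/2) * 92/5 * (122/5 - 6) = 4232/25
TS = CS + PS = 1058/25 + 4232/25 = 1058/5

1058/5


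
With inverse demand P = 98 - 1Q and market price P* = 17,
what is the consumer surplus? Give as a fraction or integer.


Maximum willingness to pay (at Q=0): P_max = 98
Quantity demanded at P* = 17:
Q* = (98 - 17)/1 = 81
CS = (1/2) * Q* * (P_max - P*)
CS = (1/2) * 81 * (98 - 17)
CS = (1/2) * 81 * 81 = 6561/2

6561/2


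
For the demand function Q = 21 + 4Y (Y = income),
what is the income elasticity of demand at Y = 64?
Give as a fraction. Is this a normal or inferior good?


dQ/dY = 4
At Y = 64: Q = 21 + 4*64 = 277
Ey = (dQ/dY)(Y/Q) = 4 * 64 / 277 = 256/277
Since Ey > 0, this is a normal good.

256/277 (normal good)


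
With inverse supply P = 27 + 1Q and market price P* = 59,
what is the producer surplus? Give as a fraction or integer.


Minimum supply price (at Q=0): P_min = 27
Quantity supplied at P* = 59:
Q* = (59 - 27)/1 = 32
PS = (1/2) * Q* * (P* - P_min)
PS = (1/2) * 32 * (59 - 27)
PS = (1/2) * 32 * 32 = 512

512


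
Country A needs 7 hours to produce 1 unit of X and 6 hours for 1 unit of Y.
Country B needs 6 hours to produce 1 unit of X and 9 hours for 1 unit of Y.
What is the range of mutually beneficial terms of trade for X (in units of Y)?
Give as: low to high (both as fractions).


Opportunity cost of X for Country A = hours_X / hours_Y = 7/6 = 7/6 units of Y
Opportunity cost of X for Country B = hours_X / hours_Y = 6/9 = 2/3 units of Y
Terms of trade must be between the two opportunity costs.
Range: 2/3 to 7/6

2/3 to 7/6
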